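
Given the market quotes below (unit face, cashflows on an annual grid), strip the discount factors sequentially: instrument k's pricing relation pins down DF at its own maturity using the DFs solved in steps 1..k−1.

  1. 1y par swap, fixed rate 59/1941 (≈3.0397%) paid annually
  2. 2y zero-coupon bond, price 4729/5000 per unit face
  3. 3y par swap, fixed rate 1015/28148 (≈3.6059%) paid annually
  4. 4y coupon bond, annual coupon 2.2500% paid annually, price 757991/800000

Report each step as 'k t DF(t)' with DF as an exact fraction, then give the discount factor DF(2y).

1 1 1941/2000
2 2 4729/5000
3 3 1797/2000
4 4 8647/10000
DF(2y) = 4729/5000 ≈ 0.945800

step 1 [1y] swap r/1=59/1941: DF=(1 − 59/1941·(0))/(1+59/1941) = 1941/2000 ≈ 0.970500
step 2 [2y] zero: DF = P = 4729/5000 ≈ 0.945800
step 3 [3y] swap r/1=1015/28148: DF=(1 − 1015/28148·(0.970500+0.945800))/(1+1015/28148) = 1797/2000 ≈ 0.898500
step 4 [4y] bond c/1=9/400: DF=(757991/800000 − 9/400·(0.970500+0.945800+0.898500))/(1+9/400) = 8647/10000 ≈ 0.864700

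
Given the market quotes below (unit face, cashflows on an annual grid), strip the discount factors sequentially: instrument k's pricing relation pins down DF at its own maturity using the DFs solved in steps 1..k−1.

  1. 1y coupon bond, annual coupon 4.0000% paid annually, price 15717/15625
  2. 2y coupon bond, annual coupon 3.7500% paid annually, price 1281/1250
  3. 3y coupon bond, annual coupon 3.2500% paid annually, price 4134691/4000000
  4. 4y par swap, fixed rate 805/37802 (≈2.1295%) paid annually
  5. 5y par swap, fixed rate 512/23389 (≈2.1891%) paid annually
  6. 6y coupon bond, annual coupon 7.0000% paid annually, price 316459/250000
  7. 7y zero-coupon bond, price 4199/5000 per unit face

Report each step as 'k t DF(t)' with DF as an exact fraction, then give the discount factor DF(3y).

1 1 1209/1250
2 2 1191/1250
3 3 9407/10000
4 4 1839/2000
5 5 561/625
6 6 877/1000
7 7 4199/5000
DF(3y) = 9407/10000 ≈ 0.940700

step 1 [1y] bond c/1=1/25: DF=(15717/15625 − 1/25·(0))/(1+1/25) = 1209/1250 ≈ 0.967200
step 2 [2y] bond c/1=3/80: DF=(1281/1250 − 3/80·(0.967200))/(1+3/80) = 1191/1250 ≈ 0.952800
step 3 [3y] bond c/1=13/400: DF=(4134691/4000000 − 13/400·(0.967200+0.952800))/(1+13/400) = 9407/10000 ≈ 0.940700
step 4 [4y] swap r/1=805/37802: DF=(1 − 805/37802·(0.967200+0.952800+0.940700))/(1+805/37802) = 1839/2000 ≈ 0.919500
step 5 [5y] swap r/1=512/23389: DF=(1 − 512/23389·(0.967200+0.952800+0.940700+0.919500))/(1+512/23389) = 561/625 ≈ 0.897600
step 6 [6y] bond c/1=7/100: DF=(316459/250000 − 7/100·(0.967200+0.952800+0.940700+0.919500+0.897600))/(1+7/100) = 877/1000 ≈ 0.877000
step 7 [7y] zero: DF = P = 4199/5000 ≈ 0.839800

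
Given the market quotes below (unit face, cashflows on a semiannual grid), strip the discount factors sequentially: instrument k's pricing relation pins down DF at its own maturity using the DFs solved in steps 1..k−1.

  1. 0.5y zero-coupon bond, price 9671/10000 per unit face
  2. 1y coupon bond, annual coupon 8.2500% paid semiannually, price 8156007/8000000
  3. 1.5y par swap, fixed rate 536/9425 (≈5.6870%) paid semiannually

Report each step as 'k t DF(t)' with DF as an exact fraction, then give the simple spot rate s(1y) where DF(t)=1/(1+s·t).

1 1/2 9671/10000
2 1 588/625
3 3/2 2299/2500
s(1y) = (1/(588/625) − 1)/(1) = 37/588 ≈ 6.2925%

step 1 [0.5y] zero: DF = P = 9671/10000 ≈ 0.967100
step 2 [1y] bond c/2=33/800: DF=(8156007/8000000 − 33/800·(0.967100))/(1+33/800) = 588/625 ≈ 0.940800
step 3 [1.5y] swap r/2=268/9425: DF=(1 − 268/9425·(0.967100+0.940800))/(1+268/9425) = 2299/2500 ≈ 0.919600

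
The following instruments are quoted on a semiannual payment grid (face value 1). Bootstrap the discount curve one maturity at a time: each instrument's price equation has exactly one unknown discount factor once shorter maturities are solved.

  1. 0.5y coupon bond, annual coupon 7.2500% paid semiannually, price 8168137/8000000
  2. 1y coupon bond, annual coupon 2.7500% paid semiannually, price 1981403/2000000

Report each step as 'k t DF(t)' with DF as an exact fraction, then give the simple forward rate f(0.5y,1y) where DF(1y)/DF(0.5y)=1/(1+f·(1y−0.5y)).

1 1/2 9853/10000
2 1 9639/10000
f(0.5y,1y) = ((9853/10000)/(9639/10000) − 1)/(1/2) = 428/9639 ≈ 4.4403%

step 1 [0.5y] bond c/2=29/800: DF=(8168137/8000000 − 29/800·(0))/(1+29/800) = 9853/10000 ≈ 0.985300
step 2 [1y] bond c/2=11/800: DF=(1981403/2000000 − 11/800·(0.985300))/(1+11/800) = 9639/10000 ≈ 0.963900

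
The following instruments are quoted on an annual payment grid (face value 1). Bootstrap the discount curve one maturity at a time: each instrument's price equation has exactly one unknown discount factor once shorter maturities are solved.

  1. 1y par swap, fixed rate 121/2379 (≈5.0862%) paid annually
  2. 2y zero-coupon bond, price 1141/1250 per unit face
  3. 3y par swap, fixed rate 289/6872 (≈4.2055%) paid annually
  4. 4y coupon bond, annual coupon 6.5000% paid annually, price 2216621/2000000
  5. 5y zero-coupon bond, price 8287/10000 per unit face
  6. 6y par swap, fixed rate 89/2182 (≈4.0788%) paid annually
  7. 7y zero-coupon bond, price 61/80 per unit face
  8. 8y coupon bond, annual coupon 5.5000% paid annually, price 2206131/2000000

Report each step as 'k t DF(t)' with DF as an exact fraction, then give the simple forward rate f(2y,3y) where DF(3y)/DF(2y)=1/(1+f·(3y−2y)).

1 1 2379/2500
2 2 1141/1250
3 3 2211/2500
4 4 8729/10000
5 5 8287/10000
6 6 983/1250
7 7 61/80
8 8 458/625
f(2y,3y) = ((1141/1250)/(2211/2500) − 1)/(1) = 71/2211 ≈ 3.2112%

step 1 [1y] swap r/1=121/2379: DF=(1 − 121/2379·(0))/(1+121/2379) = 2379/2500 ≈ 0.951600
step 2 [2y] zero: DF = P = 1141/1250 ≈ 0.912800
step 3 [3y] swap r/1=289/6872: DF=(1 − 289/6872·(0.951600+0.912800))/(1+289/6872) = 2211/2500 ≈ 0.884400
step 4 [4y] bond c/1=13/200: DF=(2216621/2000000 − 13/200·(0.951600+0.912800+0.884400))/(1+13/200) = 8729/10000 ≈ 0.872900
step 5 [5y] zero: DF = P = 8287/10000 ≈ 0.828700
step 6 [6y] swap r/1=89/2182: DF=(1 − 89/2182·(0.951600+0.912800+0.884400+0.872900+0.828700))/(1+89/2182) = 983/1250 ≈ 0.786400
step 7 [7y] zero: DF = P = 61/80 ≈ 0.762500
step 8 [8y] bond c/1=11/200: DF=(2206131/2000000 − 11/200·(0.951600+0.912800+0.884400+0.872900+0.828700+0.786400+0.762500))/(1+11/200) = 458/625 ≈ 0.732800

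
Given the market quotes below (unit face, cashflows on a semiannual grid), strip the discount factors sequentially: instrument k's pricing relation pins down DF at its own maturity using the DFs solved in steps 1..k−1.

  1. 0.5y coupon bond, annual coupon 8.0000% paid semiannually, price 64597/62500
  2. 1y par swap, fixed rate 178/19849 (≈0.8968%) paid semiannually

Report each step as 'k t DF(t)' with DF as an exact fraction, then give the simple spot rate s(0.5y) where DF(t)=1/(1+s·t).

1 1/2 4969/5000
2 1 9911/10000
s(0.5y) = (1/(4969/5000) − 1)/(1/2) = 62/4969 ≈ 1.2477%

step 1 [0.5y] bond c/2=1/25: DF=(64597/62500 − 1/25·(0))/(1+1/25) = 4969/5000 ≈ 0.993800
step 2 [1y] swap r/2=89/19849: DF=(1 − 89/19849·(0.993800))/(1+89/19849) = 9911/10000 ≈ 0.991100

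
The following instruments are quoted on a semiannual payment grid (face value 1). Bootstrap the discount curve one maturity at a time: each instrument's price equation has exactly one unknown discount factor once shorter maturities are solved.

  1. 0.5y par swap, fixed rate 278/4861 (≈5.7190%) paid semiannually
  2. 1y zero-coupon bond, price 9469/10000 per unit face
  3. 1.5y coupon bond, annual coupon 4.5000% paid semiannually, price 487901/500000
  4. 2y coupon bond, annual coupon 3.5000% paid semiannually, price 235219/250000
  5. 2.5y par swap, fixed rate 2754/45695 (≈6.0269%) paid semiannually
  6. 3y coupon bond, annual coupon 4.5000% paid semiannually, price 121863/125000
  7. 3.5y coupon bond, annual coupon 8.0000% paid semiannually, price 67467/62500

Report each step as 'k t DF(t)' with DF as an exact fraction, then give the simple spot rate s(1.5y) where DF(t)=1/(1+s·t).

step 1 [0.5y] swap r/2=139/4861: DF=(1 − 139/4861·(0))/(1+139/4861) = 4861/5000 ≈ 0.972200
step 2 [1y] zero: DF = P = 9469/10000 ≈ 0.946900
step 3 [1.5y] bond c/2=9/400: DF=(487901/500000 − 9/400·(0.972200+0.946900))/(1+9/400) = 9121/10000 ≈ 0.912100
step 4 [2y] bond c/2=7/400: DF=(235219/250000 − 7/400·(0.972200+0.946900+0.912100))/(1+7/400) = 219/250 ≈ 0.876000
step 5 [2.5y] swap r/2=1377/45695: DF=(1 − 1377/45695·(0.972200+0.946900+0.912100+0.876000))/(1+1377/45695) = 8623/10000 ≈ 0.862300
step 6 [3y] bond c/2=9/400: DF=(121863/125000 − 9/400·(0.972200+0.946900+0.912100+0.876000+0.862300))/(1+9/400) = 8529/10000 ≈ 0.852900
step 7 [3.5y] bond c/2=1/25: DF=(67467/62500 − 1/25·(0.972200+0.946900+0.912100+0.876000+0.862300+0.852900))/(1+1/25) = 4147/5000 ≈ 0.829400

1 1/2 4861/5000
2 1 9469/10000
3 3/2 9121/10000
4 2 219/250
5 5/2 8623/10000
6 3 8529/10000
7 7/2 4147/5000
s(1.5y) = (1/(9121/10000) − 1)/(3/2) = 586/9121 ≈ 6.4247%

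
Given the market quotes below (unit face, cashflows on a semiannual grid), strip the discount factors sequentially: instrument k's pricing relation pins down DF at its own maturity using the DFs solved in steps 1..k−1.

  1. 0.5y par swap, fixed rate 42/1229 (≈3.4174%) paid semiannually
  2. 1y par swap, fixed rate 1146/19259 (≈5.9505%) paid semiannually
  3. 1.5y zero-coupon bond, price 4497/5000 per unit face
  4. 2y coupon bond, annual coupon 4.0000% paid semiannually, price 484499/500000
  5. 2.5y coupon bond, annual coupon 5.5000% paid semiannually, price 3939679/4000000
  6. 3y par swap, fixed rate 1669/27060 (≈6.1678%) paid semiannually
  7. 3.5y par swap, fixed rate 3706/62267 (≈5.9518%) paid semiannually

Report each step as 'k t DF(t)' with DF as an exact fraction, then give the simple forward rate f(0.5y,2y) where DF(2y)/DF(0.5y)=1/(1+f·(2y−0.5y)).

1 1/2 1229/1250
2 1 9427/10000
3 3/2 4497/5000
4 2 4473/5000
5 5/2 859/1000
6 3 8331/10000
7 7/2 8147/10000
f(0.5y,2y) = ((1229/1250)/(4473/5000) − 1)/(3/2) = 886/13419 ≈ 6.6026%

step 1 [0.5y] swap r/2=21/1229: DF=(1 − 21/1229·(0))/(1+21/1229) = 1229/1250 ≈ 0.983200
step 2 [1y] swap r/2=573/19259: DF=(1 − 573/19259·(0.983200))/(1+573/19259) = 9427/10000 ≈ 0.942700
step 3 [1.5y] zero: DF = P = 4497/5000 ≈ 0.899400
step 4 [2y] bond c/2=1/50: DF=(484499/500000 − 1/50·(0.983200+0.942700+0.899400))/(1+1/50) = 4473/5000 ≈ 0.894600
step 5 [2.5y] bond c/2=11/400: DF=(3939679/4000000 − 11/400·(0.983200+0.942700+0.899400+0.894600))/(1+11/400) = 859/1000 ≈ 0.859000
step 6 [3y] swap r/2=1669/54120: DF=(1 − 1669/54120·(0.983200+0.942700+0.899400+0.894600+0.859000))/(1+1669/54120) = 8331/10000 ≈ 0.833100
step 7 [3.5y] swap r/2=1853/62267: DF=(1 − 1853/62267·(0.983200+0.942700+0.899400+0.894600+0.859000+0.833100))/(1+1853/62267) = 8147/10000 ≈ 0.814700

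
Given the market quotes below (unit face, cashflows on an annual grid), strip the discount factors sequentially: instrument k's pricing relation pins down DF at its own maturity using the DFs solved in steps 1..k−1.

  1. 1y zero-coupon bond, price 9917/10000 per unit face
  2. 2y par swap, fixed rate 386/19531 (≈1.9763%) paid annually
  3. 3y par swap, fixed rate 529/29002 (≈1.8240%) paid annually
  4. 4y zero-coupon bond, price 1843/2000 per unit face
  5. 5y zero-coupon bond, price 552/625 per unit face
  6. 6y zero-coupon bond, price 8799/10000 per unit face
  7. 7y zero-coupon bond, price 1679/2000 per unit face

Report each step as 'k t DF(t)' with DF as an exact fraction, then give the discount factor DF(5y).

step 1 [1y] zero: DF = P = 9917/10000 ≈ 0.991700
step 2 [2y] swap r/1=386/19531: DF=(1 − 386/19531·(0.991700))/(1+386/19531) = 4807/5000 ≈ 0.961400
step 3 [3y] swap r/1=529/29002: DF=(1 − 529/29002·(0.991700+0.961400))/(1+529/29002) = 9471/10000 ≈ 0.947100
step 4 [4y] zero: DF = P = 1843/2000 ≈ 0.921500
step 5 [5y] zero: DF = P = 552/625 ≈ 0.883200
step 6 [6y] zero: DF = P = 8799/10000 ≈ 0.879900
step 7 [7y] zero: DF = P = 1679/2000 ≈ 0.839500

1 1 9917/10000
2 2 4807/5000
3 3 9471/10000
4 4 1843/2000
5 5 552/625
6 6 8799/10000
7 7 1679/2000
DF(5y) = 552/625 ≈ 0.883200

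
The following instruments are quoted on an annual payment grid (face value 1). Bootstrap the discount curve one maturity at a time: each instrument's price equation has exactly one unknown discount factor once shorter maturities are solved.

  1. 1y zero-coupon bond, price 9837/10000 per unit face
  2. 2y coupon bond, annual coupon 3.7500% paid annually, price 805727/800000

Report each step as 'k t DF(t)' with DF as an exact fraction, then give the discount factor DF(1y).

step 1 [1y] zero: DF = P = 9837/10000 ≈ 0.983700
step 2 [2y] bond c/1=3/80: DF=(805727/800000 − 3/80·(0.983700))/(1+3/80) = 1169/1250 ≈ 0.935200

1 1 9837/10000
2 2 1169/1250
DF(1y) = 9837/10000 ≈ 0.983700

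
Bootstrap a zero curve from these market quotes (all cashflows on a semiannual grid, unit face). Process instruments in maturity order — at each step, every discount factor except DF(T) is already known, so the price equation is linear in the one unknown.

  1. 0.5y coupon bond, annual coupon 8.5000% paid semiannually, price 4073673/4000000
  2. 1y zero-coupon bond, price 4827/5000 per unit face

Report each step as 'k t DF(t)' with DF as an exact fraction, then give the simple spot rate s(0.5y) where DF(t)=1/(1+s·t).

step 1 [0.5y] bond c/2=17/400: DF=(4073673/4000000 − 17/400·(0))/(1+17/400) = 9769/10000 ≈ 0.976900
step 2 [1y] zero: DF = P = 4827/5000 ≈ 0.965400

1 1/2 9769/10000
2 1 4827/5000
s(0.5y) = (1/(9769/10000) − 1)/(1/2) = 462/9769 ≈ 4.7292%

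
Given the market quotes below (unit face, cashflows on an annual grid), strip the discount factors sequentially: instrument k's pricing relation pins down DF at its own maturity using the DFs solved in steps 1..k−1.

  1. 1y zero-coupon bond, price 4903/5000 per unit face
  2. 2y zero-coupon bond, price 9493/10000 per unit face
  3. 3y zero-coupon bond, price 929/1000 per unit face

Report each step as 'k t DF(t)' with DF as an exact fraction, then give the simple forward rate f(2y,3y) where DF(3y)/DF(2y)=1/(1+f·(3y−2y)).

step 1 [1y] zero: DF = P = 4903/5000 ≈ 0.980600
step 2 [2y] zero: DF = P = 9493/10000 ≈ 0.949300
step 3 [3y] zero: DF = P = 929/1000 ≈ 0.929000

1 1 4903/5000
2 2 9493/10000
3 3 929/1000
f(2y,3y) = ((9493/10000)/(929/1000) − 1)/(1) = 203/9290 ≈ 2.1851%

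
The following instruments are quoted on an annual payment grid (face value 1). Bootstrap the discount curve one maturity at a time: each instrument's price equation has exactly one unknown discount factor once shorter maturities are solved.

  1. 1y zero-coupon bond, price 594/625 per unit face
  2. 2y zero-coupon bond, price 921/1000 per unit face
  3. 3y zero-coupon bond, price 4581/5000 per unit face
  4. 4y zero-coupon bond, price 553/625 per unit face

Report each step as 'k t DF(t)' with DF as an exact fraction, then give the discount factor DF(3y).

step 1 [1y] zero: DF = P = 594/625 ≈ 0.950400
step 2 [2y] zero: DF = P = 921/1000 ≈ 0.921000
step 3 [3y] zero: DF = P = 4581/5000 ≈ 0.916200
step 4 [4y] zero: DF = P = 553/625 ≈ 0.884800

1 1 594/625
2 2 921/1000
3 3 4581/5000
4 4 553/625
DF(3y) = 4581/5000 ≈ 0.916200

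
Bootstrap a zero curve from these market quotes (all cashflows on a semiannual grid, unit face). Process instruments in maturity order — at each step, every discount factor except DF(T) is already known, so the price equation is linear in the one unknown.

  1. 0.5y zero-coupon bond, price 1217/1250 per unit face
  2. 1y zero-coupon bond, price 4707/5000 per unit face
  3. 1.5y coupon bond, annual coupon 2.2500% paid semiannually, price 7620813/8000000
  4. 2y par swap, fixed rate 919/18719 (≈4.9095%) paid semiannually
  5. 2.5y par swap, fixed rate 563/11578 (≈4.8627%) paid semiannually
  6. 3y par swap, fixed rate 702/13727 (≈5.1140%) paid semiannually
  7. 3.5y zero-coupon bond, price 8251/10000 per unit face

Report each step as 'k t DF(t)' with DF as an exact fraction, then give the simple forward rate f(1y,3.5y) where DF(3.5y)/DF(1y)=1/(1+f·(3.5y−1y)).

step 1 [0.5y] zero: DF = P = 1217/1250 ≈ 0.973600
step 2 [1y] zero: DF = P = 4707/5000 ≈ 0.941400
step 3 [1.5y] bond c/2=9/800: DF=(7620813/8000000 − 9/800·(0.973600+0.941400))/(1+9/800) = 9207/10000 ≈ 0.920700
step 4 [2y] swap r/2=919/37438: DF=(1 − 919/37438·(0.973600+0.941400+0.920700))/(1+919/37438) = 9081/10000 ≈ 0.908100
step 5 [2.5y] swap r/2=563/23156: DF=(1 − 563/23156·(0.973600+0.941400+0.920700+0.908100))/(1+563/23156) = 4437/5000 ≈ 0.887400
step 6 [3y] swap r/2=351/13727: DF=(1 − 351/13727·(0.973600+0.941400+0.920700+0.908100+0.887400))/(1+351/13727) = 2149/2500 ≈ 0.859600
step 7 [3.5y] zero: DF = P = 8251/10000 ≈ 0.825100

1 1/2 1217/1250
2 1 4707/5000
3 3/2 9207/10000
4 2 9081/10000
5 5/2 4437/5000
6 3 2149/2500
7 7/2 8251/10000
f(1y,3.5y) = ((4707/5000)/(8251/10000) − 1)/(5/2) = 2326/41255 ≈ 5.6381%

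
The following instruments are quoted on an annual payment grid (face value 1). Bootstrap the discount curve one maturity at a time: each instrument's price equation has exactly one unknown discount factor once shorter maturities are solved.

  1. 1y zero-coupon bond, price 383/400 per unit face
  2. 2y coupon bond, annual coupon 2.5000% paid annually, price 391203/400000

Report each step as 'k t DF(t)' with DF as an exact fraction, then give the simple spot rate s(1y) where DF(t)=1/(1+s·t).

step 1 [1y] zero: DF = P = 383/400 ≈ 0.957500
step 2 [2y] bond c/1=1/40: DF=(391203/400000 − 1/40·(0.957500))/(1+1/40) = 2327/2500 ≈ 0.930800

1 1 383/400
2 2 2327/2500
s(1y) = (1/(383/400) − 1)/(1) = 17/383 ≈ 4.4386%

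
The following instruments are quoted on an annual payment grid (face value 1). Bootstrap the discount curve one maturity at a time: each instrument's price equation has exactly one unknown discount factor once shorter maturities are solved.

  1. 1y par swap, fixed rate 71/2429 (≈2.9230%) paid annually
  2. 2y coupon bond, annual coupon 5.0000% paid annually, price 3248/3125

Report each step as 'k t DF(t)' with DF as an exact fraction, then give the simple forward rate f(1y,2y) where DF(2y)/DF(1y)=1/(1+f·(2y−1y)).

1 1 2429/2500
2 2 2359/2500
f(1y,2y) = ((2429/2500)/(2359/2500) − 1)/(1) = 10/337 ≈ 2.9674%

step 1 [1y] swap r/1=71/2429: DF=(1 − 71/2429·(0))/(1+71/2429) = 2429/2500 ≈ 0.971600
step 2 [2y] bond c/1=1/20: DF=(3248/3125 − 1/20·(0.971600))/(1+1/20) = 2359/2500 ≈ 0.943600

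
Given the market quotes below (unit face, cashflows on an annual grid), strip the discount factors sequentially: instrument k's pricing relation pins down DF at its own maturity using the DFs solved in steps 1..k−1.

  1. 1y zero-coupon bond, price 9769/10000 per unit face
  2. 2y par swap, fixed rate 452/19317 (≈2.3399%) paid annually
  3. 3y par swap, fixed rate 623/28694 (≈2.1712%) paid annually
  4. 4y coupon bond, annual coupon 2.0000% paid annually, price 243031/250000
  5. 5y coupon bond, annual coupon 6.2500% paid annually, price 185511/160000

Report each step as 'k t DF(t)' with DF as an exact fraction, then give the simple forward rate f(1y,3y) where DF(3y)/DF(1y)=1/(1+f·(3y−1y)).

1 1 9769/10000
2 2 2387/2500
3 3 9377/10000
4 4 1121/1250
5 5 8697/10000
f(1y,3y) = ((9769/10000)/(9377/10000) − 1)/(2) = 196/9377 ≈ 2.0902%

step 1 [1y] zero: DF = P = 9769/10000 ≈ 0.976900
step 2 [2y] swap r/1=452/19317: DF=(1 − 452/19317·(0.976900))/(1+452/19317) = 2387/2500 ≈ 0.954800
step 3 [3y] swap r/1=623/28694: DF=(1 − 623/28694·(0.976900+0.954800))/(1+623/28694) = 9377/10000 ≈ 0.937700
step 4 [4y] bond c/1=1/50: DF=(243031/250000 − 1/50·(0.976900+0.954800+0.937700))/(1+1/50) = 1121/1250 ≈ 0.896800
step 5 [5y] bond c/1=1/16: DF=(185511/160000 − 1/16·(0.976900+0.954800+0.937700+0.896800))/(1+1/16) = 8697/10000 ≈ 0.869700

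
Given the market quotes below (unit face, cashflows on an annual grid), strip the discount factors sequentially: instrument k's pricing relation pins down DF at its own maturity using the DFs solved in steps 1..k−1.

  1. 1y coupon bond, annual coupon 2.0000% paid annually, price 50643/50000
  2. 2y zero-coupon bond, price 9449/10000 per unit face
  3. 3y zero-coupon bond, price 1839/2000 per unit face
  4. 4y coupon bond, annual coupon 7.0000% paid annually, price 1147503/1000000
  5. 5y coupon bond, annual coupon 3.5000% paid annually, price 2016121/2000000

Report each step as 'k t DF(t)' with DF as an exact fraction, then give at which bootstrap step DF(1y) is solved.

step 1 [1y] bond c/1=1/50: DF=(50643/50000 − 1/50·(0))/(1+1/50) = 993/1000 ≈ 0.993000
step 2 [2y] zero: DF = P = 9449/10000 ≈ 0.944900
step 3 [3y] zero: DF = P = 1839/2000 ≈ 0.919500
step 4 [4y] bond c/1=7/100: DF=(1147503/1000000 − 7/100·(0.993000+0.944900+0.919500))/(1+7/100) = 1771/2000 ≈ 0.885500
step 5 [5y] bond c/1=7/200: DF=(2016121/2000000 − 7/200·(0.993000+0.944900+0.919500+0.885500))/(1+7/200) = 4237/5000 ≈ 0.847400

1 1 993/1000
2 2 9449/10000
3 3 1839/2000
4 4 1771/2000
5 5 4237/5000
DF(1y) is solved at step 1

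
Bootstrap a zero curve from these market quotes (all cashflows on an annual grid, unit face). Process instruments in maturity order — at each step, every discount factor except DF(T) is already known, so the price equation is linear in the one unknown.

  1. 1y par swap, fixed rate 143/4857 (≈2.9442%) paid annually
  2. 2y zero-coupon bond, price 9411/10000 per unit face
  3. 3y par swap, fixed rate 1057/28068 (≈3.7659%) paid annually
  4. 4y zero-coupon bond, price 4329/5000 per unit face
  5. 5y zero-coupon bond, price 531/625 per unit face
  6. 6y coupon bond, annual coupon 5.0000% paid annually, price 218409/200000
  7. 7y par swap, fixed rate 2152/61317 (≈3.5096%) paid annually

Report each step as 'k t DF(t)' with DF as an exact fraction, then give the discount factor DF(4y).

step 1 [1y] swap r/1=143/4857: DF=(1 − 143/4857·(0))/(1+143/4857) = 4857/5000 ≈ 0.971400
step 2 [2y] zero: DF = P = 9411/10000 ≈ 0.941100
step 3 [3y] swap r/1=1057/28068: DF=(1 − 1057/28068·(0.971400+0.941100))/(1+1057/28068) = 8943/10000 ≈ 0.894300
step 4 [4y] zero: DF = P = 4329/5000 ≈ 0.865800
step 5 [5y] zero: DF = P = 531/625 ≈ 0.849600
step 6 [6y] bond c/1=1/20: DF=(218409/200000 − 1/20·(0.971400+0.941100+0.894300+0.865800+0.849600))/(1+1/20) = 8247/10000 ≈ 0.824700
step 7 [7y] swap r/1=2152/61317: DF=(1 − 2152/61317·(0.971400+0.941100+0.894300+0.865800+0.849600+0.824700))/(1+2152/61317) = 981/1250 ≈ 0.784800

1 1 4857/5000
2 2 9411/10000
3 3 8943/10000
4 4 4329/5000
5 5 531/625
6 6 8247/10000
7 7 981/1250
DF(4y) = 4329/5000 ≈ 0.865800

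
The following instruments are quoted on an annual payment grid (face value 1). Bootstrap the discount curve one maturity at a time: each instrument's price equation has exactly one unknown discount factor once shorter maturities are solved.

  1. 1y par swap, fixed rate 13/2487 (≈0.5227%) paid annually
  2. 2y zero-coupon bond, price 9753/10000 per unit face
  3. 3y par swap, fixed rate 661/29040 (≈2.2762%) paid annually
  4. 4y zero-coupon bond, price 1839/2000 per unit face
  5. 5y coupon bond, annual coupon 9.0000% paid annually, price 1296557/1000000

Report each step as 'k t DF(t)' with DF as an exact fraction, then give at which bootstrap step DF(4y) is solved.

step 1 [1y] swap r/1=13/2487: DF=(1 − 13/2487·(0))/(1+13/2487) = 2487/2500 ≈ 0.994800
step 2 [2y] zero: DF = P = 9753/10000 ≈ 0.975300
step 3 [3y] swap r/1=661/29040: DF=(1 − 661/29040·(0.994800+0.975300))/(1+661/29040) = 9339/10000 ≈ 0.933900
step 4 [4y] zero: DF = P = 1839/2000 ≈ 0.919500
step 5 [5y] bond c/1=9/100: DF=(1296557/1000000 − 9/100·(0.994800+0.975300+0.933900+0.919500))/(1+9/100) = 4369/5000 ≈ 0.873800

1 1 2487/2500
2 2 9753/10000
3 3 9339/10000
4 4 1839/2000
5 5 4369/5000
DF(4y) is solved at step 4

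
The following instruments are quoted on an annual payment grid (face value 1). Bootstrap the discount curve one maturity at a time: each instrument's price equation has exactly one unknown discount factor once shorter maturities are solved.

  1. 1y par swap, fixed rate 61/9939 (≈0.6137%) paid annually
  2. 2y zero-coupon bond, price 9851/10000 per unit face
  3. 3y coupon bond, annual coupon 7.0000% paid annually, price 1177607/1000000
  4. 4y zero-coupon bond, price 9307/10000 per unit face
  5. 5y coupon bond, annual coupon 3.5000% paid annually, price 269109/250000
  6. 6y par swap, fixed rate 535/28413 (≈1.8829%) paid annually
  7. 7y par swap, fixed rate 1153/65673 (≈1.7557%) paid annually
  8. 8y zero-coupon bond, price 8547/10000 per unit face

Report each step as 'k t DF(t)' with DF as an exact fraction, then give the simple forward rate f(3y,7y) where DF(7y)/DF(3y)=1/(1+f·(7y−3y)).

1 1 9939/10000
2 2 9851/10000
3 3 9711/10000
4 4 9307/10000
5 5 568/625
6 6 893/1000
7 7 8847/10000
8 8 8547/10000
f(3y,7y) = ((9711/10000)/(8847/10000) − 1)/(4) = 24/983 ≈ 2.4415%

step 1 [1y] swap r/1=61/9939: DF=(1 − 61/9939·(0))/(1+61/9939) = 9939/10000 ≈ 0.993900
step 2 [2y] zero: DF = P = 9851/10000 ≈ 0.985100
step 3 [3y] bond c/1=7/100: DF=(1177607/1000000 − 7/100·(0.993900+0.985100))/(1+7/100) = 9711/10000 ≈ 0.971100
step 4 [4y] zero: DF = P = 9307/10000 ≈ 0.930700
step 5 [5y] bond c/1=7/200: DF=(269109/250000 − 7/200·(0.993900+0.985100+0.971100+0.930700))/(1+7/200) = 568/625 ≈ 0.908800
step 6 [6y] swap r/1=535/28413: DF=(1 − 535/28413·(0.993900+0.985100+0.971100+0.930700+0.908800))/(1+535/28413) = 893/1000 ≈ 0.893000
step 7 [7y] swap r/1=1153/65673: DF=(1 − 1153/65673·(0.993900+0.985100+0.971100+0.930700+0.908800+0.893000))/(1+1153/65673) = 8847/10000 ≈ 0.884700
step 8 [8y] zero: DF = P = 8547/10000 ≈ 0.854700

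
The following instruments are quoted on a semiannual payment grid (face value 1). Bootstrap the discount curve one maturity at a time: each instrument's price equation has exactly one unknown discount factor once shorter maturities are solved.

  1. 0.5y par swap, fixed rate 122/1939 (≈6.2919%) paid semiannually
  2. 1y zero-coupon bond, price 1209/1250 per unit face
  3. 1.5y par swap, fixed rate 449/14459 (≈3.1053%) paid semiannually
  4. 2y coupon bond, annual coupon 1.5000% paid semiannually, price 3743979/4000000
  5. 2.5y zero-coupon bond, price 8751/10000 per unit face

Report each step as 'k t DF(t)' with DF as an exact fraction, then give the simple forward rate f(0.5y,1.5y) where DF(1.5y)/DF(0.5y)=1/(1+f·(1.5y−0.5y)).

step 1 [0.5y] swap r/2=61/1939: DF=(1 − 61/1939·(0))/(1+61/1939) = 1939/2000 ≈ 0.969500
step 2 [1y] zero: DF = P = 1209/1250 ≈ 0.967200
step 3 [1.5y] swap r/2=449/28918: DF=(1 − 449/28918·(0.969500+0.967200))/(1+449/28918) = 9551/10000 ≈ 0.955100
step 4 [2y] bond c/2=3/400: DF=(3743979/4000000 − 3/400·(0.969500+0.967200+0.955100))/(1+3/400) = 363/400 ≈ 0.907500
step 5 [2.5y] zero: DF = P = 8751/10000 ≈ 0.875100

1 1/2 1939/2000
2 1 1209/1250
3 3/2 9551/10000
4 2 363/400
5 5/2 8751/10000
f(0.5y,1.5y) = ((1939/2000)/(9551/10000) − 1)/(1) = 144/9551 ≈ 1.5077%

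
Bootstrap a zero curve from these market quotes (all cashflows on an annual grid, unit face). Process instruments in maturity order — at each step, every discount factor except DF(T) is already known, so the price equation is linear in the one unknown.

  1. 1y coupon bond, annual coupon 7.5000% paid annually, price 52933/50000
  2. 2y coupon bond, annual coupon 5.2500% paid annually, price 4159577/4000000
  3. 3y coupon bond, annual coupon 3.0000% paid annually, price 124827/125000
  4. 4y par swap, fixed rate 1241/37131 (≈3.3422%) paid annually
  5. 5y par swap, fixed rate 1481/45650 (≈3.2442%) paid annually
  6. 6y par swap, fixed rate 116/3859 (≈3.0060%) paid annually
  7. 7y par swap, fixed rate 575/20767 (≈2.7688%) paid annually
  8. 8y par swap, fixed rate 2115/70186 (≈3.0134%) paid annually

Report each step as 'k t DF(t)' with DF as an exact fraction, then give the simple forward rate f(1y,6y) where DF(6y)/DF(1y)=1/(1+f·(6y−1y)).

1 1 1231/1250
2 2 9389/10000
3 3 1827/2000
4 4 8759/10000
5 5 8519/10000
6 6 1047/1250
7 7 331/400
8 8 1577/2000
f(1y,6y) = ((1231/1250)/(1047/1250) − 1)/(5) = 184/5235 ≈ 3.5148%

step 1 [1y] bond c/1=3/40: DF=(52933/50000 − 3/40·(0))/(1+3/40) = 1231/1250 ≈ 0.984800
step 2 [2y] bond c/1=21/400: DF=(4159577/4000000 − 21/400·(0.984800))/(1+21/400) = 9389/10000 ≈ 0.938900
step 3 [3y] bond c/1=3/100: DF=(124827/125000 − 3/100·(0.984800+0.938900))/(1+3/100) = 1827/2000 ≈ 0.913500
step 4 [4y] swap r/1=1241/37131: DF=(1 − 1241/37131·(0.984800+0.938900+0.913500))/(1+1241/37131) = 8759/10000 ≈ 0.875900
step 5 [5y] swap r/1=1481/45650: DF=(1 − 1481/45650·(0.984800+0.938900+0.913500+0.875900))/(1+1481/45650) = 8519/10000 ≈ 0.851900
step 6 [6y] swap r/1=116/3859: DF=(1 − 116/3859·(0.984800+0.938900+0.913500+0.875900+0.851900))/(1+116/3859) = 1047/1250 ≈ 0.837600
step 7 [7y] swap r/1=575/20767: DF=(1 − 575/20767·(0.984800+0.938900+0.913500+0.875900+0.851900+0.837600))/(1+575/20767) = 331/400 ≈ 0.827500
step 8 [8y] swap r/1=2115/70186: DF=(1 − 2115/70186·(0.984800+0.938900+0.913500+0.875900+0.851900+0.837600+0.827500))/(1+2115/70186) = 1577/2000 ≈ 0.788500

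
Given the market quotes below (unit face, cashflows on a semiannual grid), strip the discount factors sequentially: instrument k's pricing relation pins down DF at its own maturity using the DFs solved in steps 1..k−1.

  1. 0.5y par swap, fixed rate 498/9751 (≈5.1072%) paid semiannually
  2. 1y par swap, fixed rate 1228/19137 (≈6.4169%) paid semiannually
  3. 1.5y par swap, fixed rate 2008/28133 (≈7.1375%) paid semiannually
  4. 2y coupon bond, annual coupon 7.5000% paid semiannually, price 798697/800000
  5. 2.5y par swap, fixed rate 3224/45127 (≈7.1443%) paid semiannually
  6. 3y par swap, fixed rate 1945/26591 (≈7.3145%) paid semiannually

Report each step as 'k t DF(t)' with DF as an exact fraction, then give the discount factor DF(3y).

step 1 [0.5y] swap r/2=249/9751: DF=(1 − 249/9751·(0))/(1+249/9751) = 9751/10000 ≈ 0.975100
step 2 [1y] swap r/2=614/19137: DF=(1 − 614/19137·(0.975100))/(1+614/19137) = 4693/5000 ≈ 0.938600
step 3 [1.5y] swap r/2=1004/28133: DF=(1 − 1004/28133·(0.975100+0.938600))/(1+1004/28133) = 2249/2500 ≈ 0.899600
step 4 [2y] bond c/2=3/80: DF=(798697/800000 − 3/80·(0.975100+0.938600+0.899600))/(1+3/80) = 4303/5000 ≈ 0.860600
step 5 [2.5y] swap r/2=1612/45127: DF=(1 − 1612/45127·(0.975100+0.938600+0.899600+0.860600))/(1+1612/45127) = 2097/2500 ≈ 0.838800
step 6 [3y] swap r/2=1945/53182: DF=(1 − 1945/53182·(0.975100+0.938600+0.899600+0.860600+0.838800))/(1+1945/53182) = 1611/2000 ≈ 0.805500

1 1/2 9751/10000
2 1 4693/5000
3 3/2 2249/2500
4 2 4303/5000
5 5/2 2097/2500
6 3 1611/2000
DF(3y) = 1611/2000 ≈ 0.805500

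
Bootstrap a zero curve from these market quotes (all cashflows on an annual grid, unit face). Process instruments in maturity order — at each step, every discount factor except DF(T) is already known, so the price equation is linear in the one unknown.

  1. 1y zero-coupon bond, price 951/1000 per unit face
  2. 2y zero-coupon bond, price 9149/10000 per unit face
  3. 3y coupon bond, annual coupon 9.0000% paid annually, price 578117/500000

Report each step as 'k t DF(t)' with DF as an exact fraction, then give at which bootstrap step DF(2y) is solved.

1 1 951/1000
2 2 9149/10000
3 3 9067/10000
DF(2y) is solved at step 2

step 1 [1y] zero: DF = P = 951/1000 ≈ 0.951000
step 2 [2y] zero: DF = P = 9149/10000 ≈ 0.914900
step 3 [3y] bond c/1=9/100: DF=(578117/500000 − 9/100·(0.951000+0.914900))/(1+9/100) = 9067/10000 ≈ 0.906700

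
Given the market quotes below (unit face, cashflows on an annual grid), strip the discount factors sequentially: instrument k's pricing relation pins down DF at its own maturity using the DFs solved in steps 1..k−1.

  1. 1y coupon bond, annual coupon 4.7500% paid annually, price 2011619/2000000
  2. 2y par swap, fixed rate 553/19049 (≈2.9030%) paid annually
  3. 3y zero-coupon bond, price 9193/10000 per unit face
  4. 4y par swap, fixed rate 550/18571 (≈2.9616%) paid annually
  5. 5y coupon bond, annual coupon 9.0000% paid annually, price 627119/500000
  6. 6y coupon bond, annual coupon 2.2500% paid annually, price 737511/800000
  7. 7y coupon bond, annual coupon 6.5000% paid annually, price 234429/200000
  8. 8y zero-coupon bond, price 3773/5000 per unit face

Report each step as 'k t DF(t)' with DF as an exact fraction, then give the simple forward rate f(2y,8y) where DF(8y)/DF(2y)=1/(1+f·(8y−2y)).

step 1 [1y] bond c/1=19/400: DF=(2011619/2000000 − 19/400·(0))/(1+19/400) = 4801/5000 ≈ 0.960200
step 2 [2y] swap r/1=553/19049: DF=(1 − 553/19049·(0.960200))/(1+553/19049) = 9447/10000 ≈ 0.944700
step 3 [3y] zero: DF = P = 9193/10000 ≈ 0.919300
step 4 [4y] swap r/1=550/18571: DF=(1 − 550/18571·(0.960200+0.944700+0.919300))/(1+550/18571) = 89/100 ≈ 0.890000
step 5 [5y] bond c/1=9/100: DF=(627119/500000 − 9/100·(0.960200+0.944700+0.919300+0.890000))/(1+9/100) = 211/250 ≈ 0.844000
step 6 [6y] bond c/1=9/400: DF=(737511/800000 − 9/400·(0.960200+0.944700+0.919300+0.890000+0.844000))/(1+9/400) = 8013/10000 ≈ 0.801300
step 7 [7y] bond c/1=13/200: DF=(234429/200000 − 13/200·(0.960200+0.944700+0.919300+0.890000+0.844000+0.801300))/(1+13/200) = 1547/2000 ≈ 0.773500
step 8 [8y] zero: DF = P = 3773/5000 ≈ 0.754600

1 1 4801/5000
2 2 9447/10000
3 3 9193/10000
4 4 89/100
5 5 211/250
6 6 8013/10000
7 7 1547/2000
8 8 3773/5000
f(2y,8y) = ((9447/10000)/(3773/5000) − 1)/(6) = 1901/45276 ≈ 4.1987%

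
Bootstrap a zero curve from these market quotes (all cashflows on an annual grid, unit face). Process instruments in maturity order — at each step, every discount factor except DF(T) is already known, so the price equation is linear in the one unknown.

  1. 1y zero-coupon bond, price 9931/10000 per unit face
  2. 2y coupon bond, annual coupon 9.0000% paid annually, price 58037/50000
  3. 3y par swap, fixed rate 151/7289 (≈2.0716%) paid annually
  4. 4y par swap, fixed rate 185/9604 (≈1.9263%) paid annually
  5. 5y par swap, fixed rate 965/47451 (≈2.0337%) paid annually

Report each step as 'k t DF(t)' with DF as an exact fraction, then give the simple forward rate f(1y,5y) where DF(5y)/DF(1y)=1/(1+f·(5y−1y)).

1 1 9931/10000
2 2 9829/10000
3 3 2349/2500
4 4 463/500
5 5 1807/2000
f(1y,5y) = ((9931/10000)/(1807/2000) − 1)/(4) = 224/9035 ≈ 2.4792%

step 1 [1y] zero: DF = P = 9931/10000 ≈ 0.993100
step 2 [2y] bond c/1=9/100: DF=(58037/50000 − 9/100·(0.993100))/(1+9/100) = 9829/10000 ≈ 0.982900
step 3 [3y] swap r/1=151/7289: DF=(1 − 151/7289·(0.993100+0.982900))/(1+151/7289) = 2349/2500 ≈ 0.939600
step 4 [4y] swap r/1=185/9604: DF=(1 − 185/9604·(0.993100+0.982900+0.939600))/(1+185/9604) = 463/500 ≈ 0.926000
step 5 [5y] swap r/1=965/47451: DF=(1 − 965/47451·(0.993100+0.982900+0.939600+0.926000))/(1+965/47451) = 1807/2000 ≈ 0.903500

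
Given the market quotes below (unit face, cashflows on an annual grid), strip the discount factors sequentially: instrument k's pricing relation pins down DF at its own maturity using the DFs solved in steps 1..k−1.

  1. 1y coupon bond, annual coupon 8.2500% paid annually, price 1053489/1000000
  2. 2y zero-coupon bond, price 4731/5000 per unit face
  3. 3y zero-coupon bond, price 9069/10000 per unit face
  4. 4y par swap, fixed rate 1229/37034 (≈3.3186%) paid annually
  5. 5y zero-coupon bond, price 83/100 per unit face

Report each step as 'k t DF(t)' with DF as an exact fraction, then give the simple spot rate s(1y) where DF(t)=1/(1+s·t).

step 1 [1y] bond c/1=33/400: DF=(1053489/1000000 − 33/400·(0))/(1+33/400) = 2433/2500 ≈ 0.973200
step 2 [2y] zero: DF = P = 4731/5000 ≈ 0.946200
step 3 [3y] zero: DF = P = 9069/10000 ≈ 0.906900
step 4 [4y] swap r/1=1229/37034: DF=(1 − 1229/37034·(0.973200+0.946200+0.906900))/(1+1229/37034) = 8771/10000 ≈ 0.877100
step 5 [5y] zero: DF = P = 83/100 ≈ 0.830000

1 1 2433/2500
2 2 4731/5000
3 3 9069/10000
4 4 8771/10000
5 5 83/100
s(1y) = (1/(2433/2500) − 1)/(1) = 67/2433 ≈ 2.7538%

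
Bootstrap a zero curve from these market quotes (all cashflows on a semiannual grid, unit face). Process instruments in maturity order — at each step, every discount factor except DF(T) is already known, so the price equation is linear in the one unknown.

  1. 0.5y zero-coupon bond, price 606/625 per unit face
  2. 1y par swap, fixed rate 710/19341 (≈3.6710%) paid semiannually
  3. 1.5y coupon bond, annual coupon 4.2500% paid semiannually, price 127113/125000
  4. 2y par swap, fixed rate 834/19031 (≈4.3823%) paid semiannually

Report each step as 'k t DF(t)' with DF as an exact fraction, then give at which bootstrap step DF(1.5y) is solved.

step 1 [0.5y] zero: DF = P = 606/625 ≈ 0.969600
step 2 [1y] swap r/2=355/19341: DF=(1 − 355/19341·(0.969600))/(1+355/19341) = 1929/2000 ≈ 0.964500
step 3 [1.5y] bond c/2=17/800: DF=(127113/125000 − 17/800·(0.969600+0.964500))/(1+17/800) = 1911/2000 ≈ 0.955500
step 4 [2y] swap r/2=417/19031: DF=(1 − 417/19031·(0.969600+0.964500+0.955500))/(1+417/19031) = 4583/5000 ≈ 0.916600

1 1/2 606/625
2 1 1929/2000
3 3/2 1911/2000
4 2 4583/5000
DF(1.5y) is solved at step 3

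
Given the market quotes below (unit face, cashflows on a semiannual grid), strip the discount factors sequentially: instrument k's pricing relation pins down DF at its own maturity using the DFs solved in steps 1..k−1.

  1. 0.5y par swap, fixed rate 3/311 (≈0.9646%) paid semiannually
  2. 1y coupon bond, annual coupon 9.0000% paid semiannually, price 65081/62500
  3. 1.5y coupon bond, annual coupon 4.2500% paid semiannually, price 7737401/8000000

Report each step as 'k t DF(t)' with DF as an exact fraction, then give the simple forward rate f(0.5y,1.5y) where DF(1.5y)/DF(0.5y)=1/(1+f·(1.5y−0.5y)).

step 1 [0.5y] swap r/2=3/622: DF=(1 − 3/622·(0))/(1+3/622) = 622/625 ≈ 0.995200
step 2 [1y] bond c/2=9/200: DF=(65081/62500 − 9/200·(0.995200))/(1+9/200) = 596/625 ≈ 0.953600
step 3 [1.5y] bond c/2=17/800: DF=(7737401/8000000 − 17/800·(0.995200+0.953600))/(1+17/800) = 1813/2000 ≈ 0.906500

1 1/2 622/625
2 1 596/625
3 3/2 1813/2000
f(0.5y,1.5y) = ((622/625)/(1813/2000) − 1)/(1) = 887/9065 ≈ 9.7849%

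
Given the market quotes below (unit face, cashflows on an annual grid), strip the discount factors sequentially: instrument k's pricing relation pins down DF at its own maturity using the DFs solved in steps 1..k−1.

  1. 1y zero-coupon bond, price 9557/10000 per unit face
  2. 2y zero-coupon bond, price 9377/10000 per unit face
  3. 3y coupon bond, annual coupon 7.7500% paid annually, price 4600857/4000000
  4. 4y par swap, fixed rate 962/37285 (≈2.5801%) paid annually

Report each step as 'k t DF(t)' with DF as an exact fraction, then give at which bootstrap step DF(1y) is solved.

1 1 9557/10000
2 2 9377/10000
3 3 9313/10000
4 4 4519/5000
DF(1y) is solved at step 1

step 1 [1y] zero: DF = P = 9557/10000 ≈ 0.955700
step 2 [2y] zero: DF = P = 9377/10000 ≈ 0.937700
step 3 [3y] bond c/1=31/400: DF=(4600857/4000000 − 31/400·(0.955700+0.937700))/(1+31/400) = 9313/10000 ≈ 0.931300
step 4 [4y] swap r/1=962/37285: DF=(1 − 962/37285·(0.955700+0.937700+0.931300))/(1+962/37285) = 4519/5000 ≈ 0.903800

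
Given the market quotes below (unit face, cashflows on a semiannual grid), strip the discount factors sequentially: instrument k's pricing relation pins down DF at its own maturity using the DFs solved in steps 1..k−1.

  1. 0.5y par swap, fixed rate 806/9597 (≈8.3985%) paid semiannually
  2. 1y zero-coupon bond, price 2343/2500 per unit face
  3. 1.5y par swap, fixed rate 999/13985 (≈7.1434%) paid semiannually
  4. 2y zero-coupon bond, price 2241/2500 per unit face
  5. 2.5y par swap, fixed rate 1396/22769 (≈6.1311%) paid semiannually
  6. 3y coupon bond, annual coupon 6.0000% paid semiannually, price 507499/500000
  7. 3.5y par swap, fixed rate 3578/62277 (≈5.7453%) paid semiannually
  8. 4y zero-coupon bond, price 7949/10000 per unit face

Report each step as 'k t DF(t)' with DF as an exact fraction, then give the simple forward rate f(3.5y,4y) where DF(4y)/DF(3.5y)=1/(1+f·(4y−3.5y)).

step 1 [0.5y] swap r/2=403/9597: DF=(1 − 403/9597·(0))/(1+403/9597) = 9597/10000 ≈ 0.959700
step 2 [1y] zero: DF = P = 2343/2500 ≈ 0.937200
step 3 [1.5y] swap r/2=999/27970: DF=(1 − 999/27970·(0.959700+0.937200))/(1+999/27970) = 9001/10000 ≈ 0.900100
step 4 [2y] zero: DF = P = 2241/2500 ≈ 0.896400
step 5 [2.5y] swap r/2=698/22769: DF=(1 − 698/22769·(0.959700+0.937200+0.900100+0.896400))/(1+698/22769) = 2151/2500 ≈ 0.860400
step 6 [3y] bond c/2=3/100: DF=(507499/500000 − 3/100·(0.959700+0.937200+0.900100+0.896400+0.860400))/(1+3/100) = 533/625 ≈ 0.852800
step 7 [3.5y] swap r/2=1789/62277: DF=(1 − 1789/62277·(0.959700+0.937200+0.900100+0.896400+0.860400+0.852800))/(1+1789/62277) = 8211/10000 ≈ 0.821100
step 8 [4y] zero: DF = P = 7949/10000 ≈ 0.794900

1 1/2 9597/10000
2 1 2343/2500
3 3/2 9001/10000
4 2 2241/2500
5 5/2 2151/2500
6 3 533/625
7 7/2 8211/10000
8 4 7949/10000
f(3.5y,4y) = ((8211/10000)/(7949/10000) − 1)/(1/2) = 524/7949 ≈ 6.5920%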